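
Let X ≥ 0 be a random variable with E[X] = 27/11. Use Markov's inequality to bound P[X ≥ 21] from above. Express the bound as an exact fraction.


μ = E[X] = 27/11, a = 21.
Markov: P[X ≥ 21] ≤ μ/a = (27/11)/21 = 9/77.
Numerically: ≈ 0.1169.
(Since a = 21 > μ = 2.4545, the bound 9/77 is < 1 and informative.)

P[X ≥ 21] ≤ 9/77 ≈ 0.1169.


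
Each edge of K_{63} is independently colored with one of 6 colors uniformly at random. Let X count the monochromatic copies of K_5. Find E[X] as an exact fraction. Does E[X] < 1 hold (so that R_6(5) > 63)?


E[X] = C(63, 5) · 6^{1 − 10} = 7028847 · 6^{−9} = 7028847/10077696.
As a reduced fraction: E[X] = 780983/1119744 ≈ 0.6975.
Is E[X] < 1? YES.
Since E[X] < 1, there exists a 6-coloring of K_{63} with no monochromatic K_5; hence R_6(5) > 63.

E[X] = 780983/1119744 ≈ 0.6975; E[X] < 1, so R_6(5) > 63.


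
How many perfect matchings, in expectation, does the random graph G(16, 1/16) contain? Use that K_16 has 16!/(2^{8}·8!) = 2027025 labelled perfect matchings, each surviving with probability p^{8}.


K_16 has 16!/(2^{8}·8!) = 2027025 labelled perfect matchings.
For each such perfect matching H, let X_H = 1 if all 8 edges of H are present in G. Then P[X_H = 1] = p^{8} = (1/16)^{8} = 1/4294967296.
Summing the indicators: E[X] = Σ_H E[X_H] = 2027025 · p^{8} = 2027025 · 1/4294967296 = 2027025/4294967296.
Numerically: E[X] ≈ 0.000472.

E[X] = 2027025 · (1/16)^{8} = 2027025/4294967296 ≈ 0.000472.


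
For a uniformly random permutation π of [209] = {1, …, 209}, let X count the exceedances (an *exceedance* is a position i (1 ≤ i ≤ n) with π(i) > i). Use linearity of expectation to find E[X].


Write X = Σ_{i=1}^{209} X_i, where X_i = 1_{π(i) > i}.
For each fixed i, π(i) is uniform over {1, …, 209} (marginal of a uniform permutation), so P[π(i) > i] = (n − i)/n. Summing: Σ_{i=1}^{209} (n − i)/n = (0 + 1 + … + 208)/209 = 209(209 − 1)/(2·209) = (209 − 1)/2.
Hence E[X] = Σ_{i=1}^{209} (209 − i)/209 = 104 ≈ 104.0000.

E[X] = 104 = 104.0000.


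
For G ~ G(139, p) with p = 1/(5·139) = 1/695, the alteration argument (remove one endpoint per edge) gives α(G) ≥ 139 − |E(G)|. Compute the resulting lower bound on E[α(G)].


E[|E(G)|] = C(139, 2)·p = 9591 · (1/695) = 69/5.
E[α(G)] ≥ n − E[|E(G)|] = 139 − 69/5 = 626/5.
Numerically: ≈ 125.2000.
(This is only a lower bound; the true E[α(G)] may be larger.)

E[α(G)] ≥ 626/5 ≈ 125.2000.


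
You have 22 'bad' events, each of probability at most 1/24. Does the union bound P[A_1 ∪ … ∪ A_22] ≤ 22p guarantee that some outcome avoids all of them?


Union bound: P[∪_{i=1}^{22} A_i] ≤ Σ_i P[A_i] ≤ 22·p = 22·(1/24) = 11/12.
Numerically: 11/12 ≈ 0.91667.
Is 11/12 < 1? YES.
Since P[∪ A_i] ≤ 11/12 < 1, the complement has P[∩ A_i^c] ≥ 1 − 11/12 = 1/12 > 0, so some outcome avoids every A_i.

22·p = 11/12 ≈ 0.91667; existence CERTIFIED by the union bound.


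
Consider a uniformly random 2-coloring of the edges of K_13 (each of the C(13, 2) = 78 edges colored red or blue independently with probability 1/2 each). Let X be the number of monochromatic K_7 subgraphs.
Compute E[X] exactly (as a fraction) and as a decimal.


Let X = Σ_S X_S over the C(13, 7) = 1716 subsets S of size 7, where X_S = 1 if the K_7 on S is monochromatic.
For a fixed S, the K_7 on S has C(7, 2) = 21 edges. P[all 21 edges red] = (1/2)^21, and likewise for blue, so P[monochromatic] = 2·(1/2)^21 = 2^{1 − 21} = 1/1048576.
By linearity of expectation: E[X] = C(13, 7) · 2^{1 − 21} = 1716 · 1/1048576 = 429/262144.
Numerically: E[X] ≈ 0.00164.

E[X] = C(13,7)·2^(1−C(7,2)) = 429/262144 ≈ 0.00164.


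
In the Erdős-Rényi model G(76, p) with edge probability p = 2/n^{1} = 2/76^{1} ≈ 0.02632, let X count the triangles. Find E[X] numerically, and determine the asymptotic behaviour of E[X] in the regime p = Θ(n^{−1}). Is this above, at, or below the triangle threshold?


Number of potential triangles: C(76, 3) = 70300.
Each occurs with probability p³ ≈ (0.02632)³ ≈ 1.822423e-05.
By linearity: E[X] = C(76, 3)·p³ ≈ 70300 · 1.822423e-05 ≈ 1.2812.
Here α = 1, so p = 2/n is exactly at the triangle threshold p ~ 1/n. Asymptotically E[X] → c³/6 = 2³/6 = 4/3 ≈ 1.3333, a bounded constant. In this regime the triangle count is asymptotically Poisson(c³/6).

E[X] ≈ 1.2812; in regime p = Θ(1/n^{1}) E[X] stays bounded (at the triangle threshold p ~ 1/n).


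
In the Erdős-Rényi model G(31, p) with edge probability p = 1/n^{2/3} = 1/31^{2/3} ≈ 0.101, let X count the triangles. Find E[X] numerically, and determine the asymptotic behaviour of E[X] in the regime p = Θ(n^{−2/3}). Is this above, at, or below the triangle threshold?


Number of potential triangles: C(31, 3) = 4495.
Each occurs with probability p³ ≈ (0.101)³ ≈ 1.04058e-03.
By linearity: E[X] = C(31, 3)·p³ ≈ 4495 · 1.04058e-03 ≈ 4.677.
Since α = 2/3 < 1, p = c/n^{2/3} ≫ 1/n is above the triangle threshold p ~ 1/n. Asymptotically E[X] ~ (c³/6)·n^{3(1−α)} = (1³/6)·n^{1} → ∞; triangles are abundant w.h.p.

E[X] ≈ 4.677; in regime p = Θ(1/n^{2/3}) E[X] diverges (above the triangle threshold p ~ 1/n).


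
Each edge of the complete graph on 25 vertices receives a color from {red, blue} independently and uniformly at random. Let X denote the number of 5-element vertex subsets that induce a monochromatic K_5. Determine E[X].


Let X = Σ_S X_S over the C(25, 5) = 53130 subsets S of size 5, where X_S = 1 if the K_5 on S is monochromatic.
For a fixed S, the K_5 on S has C(5, 2) = 10 edges. P[all 10 edges red] = (1/2)^10, and likewise for blue, so P[monochromatic] = 2·(1/2)^10 = 2^{1 − 10} = 1/512.
By linearity: E[X] = C(25, 5) · 2^{1 − 10} = 53130 · 1/512 = 26565/256.
Numerically: E[X] ≈ 103.76953.

E[X] = C(25,5)·2^(1−C(5,2)) = 26565/256 ≈ 103.76953.


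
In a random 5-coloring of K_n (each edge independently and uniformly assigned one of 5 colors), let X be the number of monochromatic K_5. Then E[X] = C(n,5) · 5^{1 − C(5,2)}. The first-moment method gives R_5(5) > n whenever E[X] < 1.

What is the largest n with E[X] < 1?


We need C(n, 5) · 5^{1 − 10} < 1, i.e. C(n, 5) < 5^{10 − 1} = 1953125.
Check values of n near the boundary:
  n = 44: C(44, 5) = 1086008; 1086008 < 1953125? YES
  n = 45: C(45, 5) = 1221759; 1221759 < 1953125? YES
  n = 46: C(46, 5) = 1370754; 1370754 < 1953125? YES
  n = 47: C(47, 5) = 1533939; 1533939 < 1953125? YES
  n = 48: C(48, 5) = 1712304; 1712304 < 1953125? YES
  n = 49: C(49, 5) = 1906884; 1906884 < 1953125? YES
  n = 50: C(50, 5) = 2118760; 2118760 < 1953125? NO
The largest n with C(n, 5) < 1953125 is n = 49 (where E[X] = 1906884/1953125 ≈ 0.976325). Hence R_5(5) > 49, i.e. R_5(5) ≥ 50.

Largest n = 49; hence R_5(5) > 49.


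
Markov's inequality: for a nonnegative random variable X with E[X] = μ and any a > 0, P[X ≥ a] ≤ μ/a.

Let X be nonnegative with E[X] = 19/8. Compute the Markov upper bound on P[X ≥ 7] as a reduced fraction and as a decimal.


μ = E[X] = 19/8, a = 7.
Markov: P[X ≥ 7] ≤ μ/a = (19/8)/7 = 19/56.
Numerically: ≈ 0.33929.
(Since a = 7 > μ = 2.37500, the bound 19/56 is < 1 and informative.)

P[X ≥ 7] ≤ 19/56 ≈ 0.33929.


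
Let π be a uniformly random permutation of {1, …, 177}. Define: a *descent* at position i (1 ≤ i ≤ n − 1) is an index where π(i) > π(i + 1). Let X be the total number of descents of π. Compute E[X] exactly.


Write X = Σ X_I over i = 1, …, 176, with X_I the indicator of one descent.
There are 176 indicators.
For each fixed i, the pair (π(i), π(i+1)) is a uniformly random ordered pair of distinct values from {1, …, 177}; by symmetry P[π(i) > π(i+1)] = 1/2.
By linearity: E[X] = 176 · (1/2) = (177 − 1) · (1/2) = 88 ≈ 88.000000.

E[X] = 88 = 88.000000.


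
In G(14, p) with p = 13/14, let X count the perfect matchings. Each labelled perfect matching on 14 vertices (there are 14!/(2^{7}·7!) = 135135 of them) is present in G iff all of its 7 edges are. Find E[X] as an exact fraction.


K_14 has 14!/(2^{7}·7!) = 135135 labelled perfect matchings.
For each such perfect matching H, let X_H = 1 if all 7 edges of H are present in G. Then P[X_H = 1] = p^{7} = (13/14)^{7} = 62748517/105413504.
By linearity of expectation: E[X] = Σ_H E[X_H] = 135135 · p^{7} = 135135 · 62748517/105413504 = 1211360120685/15059072.
Numerically: E[X] ≈ 8.044e+04.

E[X] = 135135 · (13/14)^{7} = 1211360120685/15059072 ≈ 8.044e+04.


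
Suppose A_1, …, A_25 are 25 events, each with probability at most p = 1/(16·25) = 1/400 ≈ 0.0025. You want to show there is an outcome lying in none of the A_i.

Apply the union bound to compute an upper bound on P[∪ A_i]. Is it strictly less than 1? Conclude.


Union bound: P[∪_{i=1}^{25} A_i] ≤ Σ_i P[A_i] ≤ 25·p = 25·(1/400) = 1/16.
Numerically: 1/16 ≈ 0.0625.
Is 1/16 < 1? YES.
Since P[∪ A_i] ≤ 1/16 < 1, the complement has P[∩ A_i^c] ≥ 1 − 1/16 = 15/16 > 0, so some outcome avoids every A_i.

25·p = 1/16 ≈ 0.0625; existence CERTIFIED by the union bound.


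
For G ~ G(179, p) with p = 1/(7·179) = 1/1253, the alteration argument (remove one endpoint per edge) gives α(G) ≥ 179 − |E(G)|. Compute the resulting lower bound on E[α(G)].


E[|E(G)|] = C(179, 2)·p = 15931 · (1/1253) = 89/7.
E[α(G)] ≥ n − E[|E(G)|] = 179 − 89/7 = 1164/7.
Numerically: ≈ 166.28571.
(This is only a lower bound; the true E[α(G)] may be larger.)

E[α(G)] ≥ 1164/7 ≈ 166.28571.


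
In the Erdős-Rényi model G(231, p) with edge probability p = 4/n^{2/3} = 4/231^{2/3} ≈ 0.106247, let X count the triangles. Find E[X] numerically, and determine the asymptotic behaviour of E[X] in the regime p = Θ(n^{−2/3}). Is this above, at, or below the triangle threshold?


Number of potential triangles: C(231, 3) = 2027795.
Each occurs with probability p³ ≈ (0.106247)³ ≈ 1.19937782e-03.
By linearity: E[X] = C(231, 3)·p³ ≈ 2027795 · 1.19937782e-03 ≈ 2432.092352.
Since α = 2/3 < 1, p = c/n^{2/3} ≫ 1/n is above the triangle threshold p ~ 1/n. Asymptotically E[X] ~ (c³/6)·n^{3(1−α)} = (4³/6)·n^{1} → ∞; triangles are abundant w.h.p.

E[X] ≈ 2432.092352; in regime p = Θ(1/n^{2/3}) E[X] diverges (above the triangle threshold p ~ 1/n).


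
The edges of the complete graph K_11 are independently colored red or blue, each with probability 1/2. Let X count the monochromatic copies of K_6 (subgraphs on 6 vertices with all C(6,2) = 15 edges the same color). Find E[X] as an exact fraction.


Let X = Σ_S X_S over the C(11, 6) = 462 subsets S of size 6, where X_S = 1 if the K_6 on S is monochromatic.
For a fixed S, the K_6 on S has C(6, 2) = 15 edges. P[all 15 edges red] = (1/2)^15, and likewise for blue, so P[monochromatic] = 2·(1/2)^15 = 2^{1 − 15} = 1/16384.
By linearity of expectation: E[X] = C(11, 6) · 2^{1 − 15} = 462 · 1/16384 = 231/8192.
Numerically: E[X] ≈ 0.028198.

E[X] = C(11,6)·2^(1−C(6,2)) = 231/8192 ≈ 0.028198.


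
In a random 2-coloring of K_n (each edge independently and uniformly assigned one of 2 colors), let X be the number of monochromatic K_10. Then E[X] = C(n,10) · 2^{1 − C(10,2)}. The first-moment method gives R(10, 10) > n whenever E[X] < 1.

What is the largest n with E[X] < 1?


We need C(n, 10) · 2^{1 − 45} < 1, i.e. C(n, 10) < 2^{45 − 1} = 17592186044416.
Check values of n near the boundary:
  n = 97: C(97, 10) = 12576469727536; 12576469727536 < 17592186044416? YES
  n = 98: C(98, 10) = 14005614014756; 14005614014756 < 17592186044416? YES
  n = 99: C(99, 10) = 15579278510796; 15579278510796 < 17592186044416? YES
  n = 100: C(100, 10) = 17310309456440; 17310309456440 < 17592186044416? YES
  n = 101: C(101, 10) = 19212541264840; 19212541264840 < 17592186044416? NO
The largest n with C(n, 10) < 17592186044416 is n = 100 (where E[X] = 2163788682055/2199023255552 ≈ 0.983977). Hence R(10, 10) > 100, i.e. R(10, 10) ≥ 101.

Largest n = 100; hence R(10, 10) > 100.


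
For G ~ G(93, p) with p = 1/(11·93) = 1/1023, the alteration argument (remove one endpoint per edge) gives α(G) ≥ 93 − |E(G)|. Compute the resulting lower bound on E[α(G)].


E[|E(G)|] = C(93, 2)·p = 4278 · (1/1023) = 46/11.
E[α(G)] ≥ n − E[|E(G)|] = 93 − 46/11 = 977/11.
Numerically: ≈ 88.81818.
(This is only a lower bound; the true E[α(G)] may be larger.)

E[α(G)] ≥ 977/11 ≈ 88.81818.


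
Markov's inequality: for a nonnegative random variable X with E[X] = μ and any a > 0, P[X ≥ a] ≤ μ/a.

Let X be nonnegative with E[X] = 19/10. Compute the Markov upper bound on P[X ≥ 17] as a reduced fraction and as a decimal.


μ = E[X] = 19/10, a = 17.
Markov: P[X ≥ 17] ≤ μ/a = (19/10)/17 = 19/170.
Numerically: ≈ 0.11176.
(Since a = 17 > μ = 1.90000, the bound 19/170 is < 1 and informative.)

P[X ≥ 17] ≤ 19/170 ≈ 0.11176.


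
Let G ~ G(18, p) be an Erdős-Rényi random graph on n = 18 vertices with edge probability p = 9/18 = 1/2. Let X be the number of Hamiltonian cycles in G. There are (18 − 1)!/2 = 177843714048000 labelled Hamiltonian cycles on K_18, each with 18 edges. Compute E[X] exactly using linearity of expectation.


K_18 has (18 − 1)!/2 = 177843714048000 labelled Hamiltonian cycles.
For each such Hamiltonian cycle H, let X_H = 1 if all 18 edges of H are present in G. Then P[X_H = 1] = p^{18} = (1/2)^{18} = 1/262144.
Summing the indicators: E[X] = Σ_H E[X_H] = 177843714048000 · p^{18} = 177843714048000 · 1/262144 = 10854718875/16.
Numerically: E[X] ≈ 6.784e+08.

E[X] = 177843714048000 · (1/2)^{18} = 10854718875/16 ≈ 6.784e+08.


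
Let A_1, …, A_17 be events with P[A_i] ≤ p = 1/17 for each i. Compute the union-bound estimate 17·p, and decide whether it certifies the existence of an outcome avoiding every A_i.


Union bound: P[∪_{i=1}^{17} A_i] ≤ Σ_i P[A_i] ≤ 17·p = 17·(1/17) = 1.
Numerically: 1 ≈ 1.000.
Is 1 < 1? NO.
Since the bound 1 is ≥ 1, the union bound is uninformative here; it does NOT by itself certify existence.

17·p = 1 ≈ 1.000; existence NOT certified by the union bound.


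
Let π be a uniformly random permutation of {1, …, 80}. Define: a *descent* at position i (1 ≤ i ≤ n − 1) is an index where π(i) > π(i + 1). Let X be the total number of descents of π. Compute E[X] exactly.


Write X = Σ X_I over i = 1, …, 79, with X_I the indicator of one descent.
There are 79 indicators.
For each fixed i, the pair (π(i), π(i+1)) is a uniformly random ordered pair of distinct values from {1, …, 80}; by symmetry P[π(i) > π(i+1)] = 1/2.
By linearity: E[X] = 79 · (1/2) = (80 − 1) · (1/2) = 79/2 ≈ 39.500.

E[X] = 79/2 = 39.500.


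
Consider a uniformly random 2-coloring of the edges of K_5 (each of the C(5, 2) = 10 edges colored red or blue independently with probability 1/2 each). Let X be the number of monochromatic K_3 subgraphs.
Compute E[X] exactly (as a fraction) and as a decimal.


Let X = Σ_S X_S over the C(5, 3) = 10 subsets S of size 3, where X_S = 1 if the K_3 on S is monochromatic.
For a fixed S, the K_3 on S has C(3, 2) = 3 edges. P[all 3 edges red] = (1/2)^3, and likewise for blue, so P[monochromatic] = 2·(1/2)^3 = 2^{1 − 3} = 1/4.
Summing: E[X] = C(5, 3) · 2^{1 − 3} = 10 · 1/4 = 5/2.
Numerically: E[X] ≈ 2.50000.

E[X] = C(5,3)·2^(1−C(3,2)) = 5/2 ≈ 2.50000.


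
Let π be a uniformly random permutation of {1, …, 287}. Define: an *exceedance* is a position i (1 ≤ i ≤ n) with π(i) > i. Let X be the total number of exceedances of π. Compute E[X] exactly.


Write X = Σ_{i=1}^{287} X_i, where X_i = 1_{π(i) > i}.
For each fixed i, π(i) is uniform over {1, …, 287} (marginal of a uniform permutation), so P[π(i) > i] = (n − i)/n. Summing: Σ_{i=1}^{287} (n − i)/n = (0 + 1 + … + 286)/287 = 287(287 − 1)/(2·287) = (287 − 1)/2.
Hence E[X] = Σ_{i=1}^{287} (287 − i)/287 = 143 ≈ 143.00000.

E[X] = 143 = 143.00000.


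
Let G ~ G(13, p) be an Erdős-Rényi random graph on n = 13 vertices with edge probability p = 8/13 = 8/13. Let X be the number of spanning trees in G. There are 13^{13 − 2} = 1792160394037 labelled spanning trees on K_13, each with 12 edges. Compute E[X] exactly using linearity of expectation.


K_13 has 13^{13 − 2} = 1792160394037 labelled spanning trees.
For each such spanning tree H, let X_H = 1 if all 12 edges of H are present in G. Then P[X_H = 1] = p^{12} = (8/13)^{12} = 68719476736/23298085122481.
By linearity: E[X] = Σ_H E[X_H] = 1792160394037 · p^{12} = 1792160394037 · 68719476736/23298085122481 = 68719476736/13.
Numerically: E[X] ≈ 5.286e+09.

E[X] = 1792160394037 · (8/13)^{12} = 68719476736/13 ≈ 5.286e+09.


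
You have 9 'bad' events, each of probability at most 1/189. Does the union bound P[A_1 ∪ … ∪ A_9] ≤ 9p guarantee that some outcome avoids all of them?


Union bound: P[∪_{i=1}^{9} A_i] ≤ Σ_i P[A_i] ≤ 9·p = 9·(1/189) = 1/21.
Numerically: 1/21 ≈ 0.0476.
Is 1/21 < 1? YES.
Since P[∪ A_i] ≤ 1/21 < 1, the complement has P[∩ A_i^c] ≥ 1 − 1/21 = 20/21 > 0, so some outcome avoids every A_i.

9·p = 1/21 ≈ 0.0476; existence CERTIFIED by the union bound.


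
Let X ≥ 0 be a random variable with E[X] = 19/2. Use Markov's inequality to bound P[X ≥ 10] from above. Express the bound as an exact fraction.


μ = E[X] = 19/2, a = 10.
Markov: P[X ≥ 10] ≤ μ/a = (19/2)/10 = 19/20.
Numerically: ≈ 0.950000.
(Since a = 10 > μ = 9.500000, the bound 19/20 is < 1 and informative.)

P[X ≥ 10] ≤ 19/20 ≈ 0.950000.


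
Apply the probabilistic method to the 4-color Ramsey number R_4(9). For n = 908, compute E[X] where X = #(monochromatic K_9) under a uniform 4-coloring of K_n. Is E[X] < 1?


E[X] = C(908, 9) · 4^{1 − 36} = 1111058428637338083100 · 4^{−35} = 1111058428637338083100/1180591620717411303424.
As a reduced fraction: E[X] = 277764607159334520775/295147905179352825856 ≈ 0.941.
Is E[X] < 1? YES.
Since E[X] < 1, there exists a 4-coloring of K_{908} with no monochromatic K_9; hence R_4(9) > 908.

E[X] = 277764607159334520775/295147905179352825856 ≈ 0.941; E[X] < 1, so R_4(9) > 908.


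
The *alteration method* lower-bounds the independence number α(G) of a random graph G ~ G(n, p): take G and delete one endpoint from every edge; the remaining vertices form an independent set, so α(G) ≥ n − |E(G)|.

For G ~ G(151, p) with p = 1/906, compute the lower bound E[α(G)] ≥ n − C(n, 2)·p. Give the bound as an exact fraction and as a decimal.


E[|E(G)|] = C(151, 2)·p = 11325 · (1/906) = 25/2.
E[α(G)] ≥ n − E[|E(G)|] = 151 − 25/2 = 277/2.
Numerically: ≈ 138.500.
(This is only a lower bound; the true E[α(G)] may be larger.)

E[α(G)] ≥ 277/2 ≈ 138.500.


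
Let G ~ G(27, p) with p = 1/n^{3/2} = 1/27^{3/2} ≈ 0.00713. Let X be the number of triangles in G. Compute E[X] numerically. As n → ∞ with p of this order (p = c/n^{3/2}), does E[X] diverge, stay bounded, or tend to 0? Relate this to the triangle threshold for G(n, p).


Number of potential triangles: C(27, 3) = 2925.
Each occurs with probability p³ ≈ (0.00713)³ ≈ 3.62129e-07.
By linearity: E[X] = C(27, 3)·p³ ≈ 2925 · 3.62129e-07 ≈ 0.001.
Since α = 3/2 > 1, p = c/n^{3/2} = o(1/n) is below the triangle threshold p ~ 1/n. Asymptotically E[X] ~ (c³/6)·n^{3(1−α)} = (1³/6)·n^{-1.5} → 0, so by Markov's inequality G has no triangles w.h.p.

E[X] ≈ 0.001; in regime p = Θ(1/n^{3/2}) E[X] tends to 0 (below the triangle threshold p ~ 1/n).


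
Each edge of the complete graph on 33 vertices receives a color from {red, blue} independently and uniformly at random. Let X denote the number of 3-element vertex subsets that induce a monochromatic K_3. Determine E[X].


Let X = Σ_S X_S over the C(33, 3) = 5456 subsets S of size 3, where X_S = 1 if the K_3 on S is monochromatic.
For a fixed S, the K_3 on S has C(3, 2) = 3 edges. P[all 3 edges red] = (1/2)^3, and likewise for blue, so P[monochromatic] = 2·(1/2)^3 = 2^{1 − 3} = 1/4.
Summing: E[X] = C(33, 3) · 2^{1 − 3} = 5456 · 1/4 = 1364.
Numerically: E[X] ≈ 1364.000000.

E[X] = C(33,3)·2^(1−C(3,2)) = 1364 ≈ 1364.000000.


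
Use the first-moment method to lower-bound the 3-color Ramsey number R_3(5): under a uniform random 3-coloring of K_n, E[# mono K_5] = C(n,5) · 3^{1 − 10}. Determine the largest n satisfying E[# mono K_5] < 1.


We need C(n, 5) · 3^{1 − 10} < 1, i.e. C(n, 5) < 3^{10 − 1} = 19683.
Check values of n near the boundary:
  n = 17: C(17, 5) = 6188; 6188 < 19683? YES
  n = 18: C(18, 5) = 8568; 8568 < 19683? YES
  n = 19: C(19, 5) = 11628; 11628 < 19683? YES
  n = 20: C(20, 5) = 15504; 15504 < 19683? YES
  n = 21: C(21, 5) = 20349; 20349 < 19683? NO
  n = 22: C(22, 5) = 26334; 26334 < 19683? NO
  n = 23: C(23, 5) = 33649; 33649 < 19683? NO
The largest n with C(n, 5) < 19683 is n = 20 (where E[X] = 5168/6561 ≈ 0.7877). Hence R_3(5) > 20, i.e. R_3(5) ≥ 21.

Largest n = 20; hence R_3(5) > 20.


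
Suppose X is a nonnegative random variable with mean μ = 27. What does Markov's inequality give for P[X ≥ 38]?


μ = E[X] = 27, a = 38.
Markov: P[X ≥ 38] ≤ μ/a = (27)/38 = 27/38.
Numerically: ≈ 0.711.
(Since a = 38 > μ = 27.000, the bound 27/38 is < 1 and informative.)

P[X ≥ 38] ≤ 27/38 ≈ 0.711.


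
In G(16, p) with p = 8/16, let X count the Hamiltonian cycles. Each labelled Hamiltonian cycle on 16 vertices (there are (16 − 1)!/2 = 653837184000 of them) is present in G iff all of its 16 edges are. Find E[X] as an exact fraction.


K_16 has (16 − 1)!/2 = 653837184000 labelled Hamiltonian cycles.
For each such Hamiltonian cycle H, let X_H = 1 if all 16 edges of H are present in G. Then P[X_H = 1] = p^{16} = (1/2)^{16} = 1/65536.
Summing the indicators: E[X] = Σ_H E[X_H] = 653837184000 · p^{16} = 653837184000 · 1/65536 = 638512875/64.
Numerically: E[X] ≈ 9.97676e+06.

E[X] = 653837184000 · (1/2)^{16} = 638512875/64 ≈ 9.97676e+06.


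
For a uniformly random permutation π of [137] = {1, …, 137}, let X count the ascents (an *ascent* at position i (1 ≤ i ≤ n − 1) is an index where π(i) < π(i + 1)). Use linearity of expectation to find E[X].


Write X = Σ X_I over i = 1, …, 136, with X_I the indicator of one ascent.
There are 136 indicators.
For each fixed i, the pair (π(i), π(i+1)) is a uniformly random ordered pair of distinct values from {1, …, 137}; by symmetry P[π(i) < π(i+1)] = 1/2.
By linearity: E[X] = 136 · (1/2) = (137 − 1) · (1/2) = 68 ≈ 68.00000.

E[X] = 68 = 68.00000.


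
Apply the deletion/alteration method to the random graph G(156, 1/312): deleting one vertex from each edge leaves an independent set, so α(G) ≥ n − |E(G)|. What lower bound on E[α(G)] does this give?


E[|E(G)|] = C(156, 2)·p = 12090 · (1/312) = 155/4.
E[α(G)] ≥ n − E[|E(G)|] = 156 − 155/4 = 469/4.
Numerically: ≈ 117.25000.
(This is only a lower bound; the true E[α(G)] may be larger.)

E[α(G)] ≥ 469/4 ≈ 117.25000.


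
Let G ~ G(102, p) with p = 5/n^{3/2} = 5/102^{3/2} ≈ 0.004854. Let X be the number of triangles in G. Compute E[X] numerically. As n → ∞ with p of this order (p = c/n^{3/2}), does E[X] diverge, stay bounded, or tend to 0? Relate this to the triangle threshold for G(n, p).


Number of potential triangles: C(102, 3) = 171700.
Each occurs with probability p³ ≈ (0.004854)³ ≈ 1.143429e-07.
By linearity: E[X] = C(102, 3)·p³ ≈ 171700 · 1.143429e-07 ≈ 0.0196.
Since α = 3/2 > 1, p = c/n^{3/2} = o(1/n) is below the triangle threshold p ~ 1/n. Asymptotically E[X] ~ (c³/6)·n^{3(1−α)} = (5³/6)·n^{-1.5} → 0, so by Markov's inequality G has no triangles w.h.p.

E[X] ≈ 0.0196; in regime p = Θ(1/n^{3/2}) E[X] tends to 0 (below the triangle threshold p ~ 1/n).


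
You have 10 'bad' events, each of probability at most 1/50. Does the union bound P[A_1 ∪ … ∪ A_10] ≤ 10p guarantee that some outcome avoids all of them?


Union bound: P[∪_{i=1}^{10} A_i] ≤ Σ_i P[A_i] ≤ 10·p = 10·(1/50) = 1/5.
Numerically: 1/5 ≈ 0.20000.
Is 1/5 < 1? YES.
Since P[∪ A_i] ≤ 1/5 < 1, the complement has P[∩ A_i^c] ≥ 1 − 1/5 = 4/5 > 0, so some outcome avoids every A_i.

10·p = 1/5 ≈ 0.20000; existence CERTIFIED by the union bound.


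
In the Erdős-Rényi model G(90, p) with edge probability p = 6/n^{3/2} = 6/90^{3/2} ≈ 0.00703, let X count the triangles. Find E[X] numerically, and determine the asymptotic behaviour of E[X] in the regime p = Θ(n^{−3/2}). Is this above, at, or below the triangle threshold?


Number of potential triangles: C(90, 3) = 117480.
Each occurs with probability p³ ≈ (0.00703)³ ≈ 3.47026e-07.
By linearity: E[X] = C(90, 3)·p³ ≈ 117480 · 3.47026e-07 ≈ 0.041.
Since α = 3/2 > 1, p = c/n^{3/2} = o(1/n) is below the triangle threshold p ~ 1/n. Asymptotically E[X] ~ (c³/6)·n^{3(1−α)} = (6³/6)·n^{-1.5} → 0, so by Markov's inequality G has no triangles w.h.p.

E[X] ≈ 0.041; in regime p = Θ(1/n^{3/2}) E[X] tends to 0 (below the triangle threshold p ~ 1/n).


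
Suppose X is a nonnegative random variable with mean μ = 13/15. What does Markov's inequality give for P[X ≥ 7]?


μ = E[X] = 13/15, a = 7.
Markov: P[X ≥ 7] ≤ μ/a = (13/15)/7 = 13/105.
Numerically: ≈ 0.124.
(Since a = 7 > μ = 0.867, the bound 13/105 is < 1 and informative.)

P[X ≥ 7] ≤ 13/105 ≈ 0.124.


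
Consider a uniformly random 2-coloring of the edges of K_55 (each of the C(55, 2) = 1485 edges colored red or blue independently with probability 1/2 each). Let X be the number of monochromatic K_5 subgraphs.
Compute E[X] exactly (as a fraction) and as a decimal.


Let X = Σ_S X_S over the C(55, 5) = 3478761 subsets S of size 5, where X_S = 1 if the K_5 on S is monochromatic.
For a fixed S, the K_5 on S has C(5, 2) = 10 edges. P[all 10 edges red] = (1/2)^10, and likewise for blue, so P[monochromatic] = 2·(1/2)^10 = 2^{1 − 10} = 1/512.
By linearity of expectation: E[X] = C(55, 5) · 2^{1 − 10} = 3478761 · 1/512 = 3478761/512.
Numerically: E[X] ≈ 6794.455.

E[X] = C(55,5)·2^(1−C(5,2)) = 3478761/512 ≈ 6794.455.


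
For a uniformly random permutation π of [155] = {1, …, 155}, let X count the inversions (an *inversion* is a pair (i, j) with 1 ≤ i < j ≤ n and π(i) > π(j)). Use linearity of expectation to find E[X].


Write X = Σ X_I over the C(155, 2) = 11935 pairs i < j, with X_I the indicator of one inversion.
There are 11935 indicators.
For each fixed pair i < j, the values π(i) and π(j) are two distinct elements of {1, …, 155} in uniformly random order; by symmetry P[π(i) > π(j)] = 1/2.
By linearity: E[X] = 11935 · (1/2) = C(155, 2) · (1/2) = 11935/2 = 11935/2 ≈ 5967.5000.

E[X] = 11935/2 = 5967.5000.


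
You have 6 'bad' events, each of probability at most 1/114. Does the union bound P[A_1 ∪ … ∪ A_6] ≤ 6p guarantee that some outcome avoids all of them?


Union bound: P[∪_{i=1}^{6} A_i] ≤ Σ_i P[A_i] ≤ 6·p = 6·(1/114) = 1/19.
Numerically: 1/19 ≈ 0.0526316.
Is 1/19 < 1? YES.
Since P[∪ A_i] ≤ 1/19 < 1, the complement has P[∩ A_i^c] ≥ 1 − 1/19 = 18/19 > 0, so some outcome avoids every A_i.

6·p = 1/19 ≈ 0.0526316; existence CERTIFIED by the union bound.


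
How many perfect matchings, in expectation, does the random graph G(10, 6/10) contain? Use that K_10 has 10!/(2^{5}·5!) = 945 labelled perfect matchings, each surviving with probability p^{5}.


K_10 has 10!/(2^{5}·5!) = 945 labelled perfect matchings.
For each such perfect matching H, let X_H = 1 if all 5 edges of H are present in G. Then P[X_H = 1] = p^{5} = (3/5)^{5} = 243/3125.
Summing the indicators: E[X] = Σ_H E[X_H] = 945 · p^{5} = 945 · 243/3125 = 45927/625.
Numerically: E[X] ≈ 73.483.

E[X] = 945 · (3/5)^{5} = 45927/625 ≈ 73.483.


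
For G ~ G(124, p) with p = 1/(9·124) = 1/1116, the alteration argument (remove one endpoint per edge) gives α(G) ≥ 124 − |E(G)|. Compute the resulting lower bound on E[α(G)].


E[|E(G)|] = C(124, 2)·p = 7626 · (1/1116) = 41/6.
E[α(G)] ≥ n − E[|E(G)|] = 124 − 41/6 = 703/6.
Numerically: ≈ 117.167.
(This is only a lower bound; the true E[α(G)] may be larger.)

E[α(G)] ≥ 703/6 ≈ 117.167.


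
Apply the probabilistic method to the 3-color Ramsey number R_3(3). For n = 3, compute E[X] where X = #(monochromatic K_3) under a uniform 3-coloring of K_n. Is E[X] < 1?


E[X] = C(3, 3) · 3^{1 − 3} = 1 · 3^{−2} = 1/9.
As a reduced fraction: E[X] = 1/9 ≈ 0.111.
Is E[X] < 1? YES.
Since E[X] < 1, there exists a 3-coloring of K_{3} with no monochromatic K_3; hence R_3(3) > 3.

E[X] = 1/9 ≈ 0.111; E[X] < 1, so R_3(3) > 3.


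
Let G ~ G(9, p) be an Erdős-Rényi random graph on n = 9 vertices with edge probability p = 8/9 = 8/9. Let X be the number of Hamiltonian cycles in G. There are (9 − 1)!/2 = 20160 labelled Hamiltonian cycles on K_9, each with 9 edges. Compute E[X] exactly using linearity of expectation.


K_9 has (9 − 1)!/2 = 20160 labelled Hamiltonian cycles.
For each such Hamiltonian cycle H, let X_H = 1 if all 9 edges of H are present in G. Then P[X_H = 1] = p^{9} = (8/9)^{9} = 134217728/387420489.
Summing the indicators: E[X] = Σ_H E[X_H] = 20160 · p^{9} = 20160 · 134217728/387420489 = 300647710720/43046721.
Numerically: E[X] ≈ 6984.

E[X] = 20160 · (8/9)^{9} = 300647710720/43046721 ≈ 6984.


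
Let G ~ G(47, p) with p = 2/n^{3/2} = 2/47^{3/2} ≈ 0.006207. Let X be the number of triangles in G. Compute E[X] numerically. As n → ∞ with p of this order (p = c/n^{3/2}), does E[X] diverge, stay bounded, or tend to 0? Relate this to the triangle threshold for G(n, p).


Number of potential triangles: C(47, 3) = 16215.
Each occurs with probability p³ ≈ (0.006207)³ ≈ 2.391386e-07.
By linearity: E[X] = C(47, 3)·p³ ≈ 16215 · 2.391386e-07 ≈ 0.0039.
Since α = 3/2 > 1, p = c/n^{3/2} = o(1/n) is below the triangle threshold p ~ 1/n. Asymptotically E[X] ~ (c³/6)·n^{3(1−α)} = (2³/6)·n^{-1.5} → 0, so by Markov's inequality G has no triangles w.h.p.

E[X] ≈ 0.0039; in regime p = Θ(1/n^{3/2}) E[X] tends to 0 (below the triangle threshold p ~ 1/n).


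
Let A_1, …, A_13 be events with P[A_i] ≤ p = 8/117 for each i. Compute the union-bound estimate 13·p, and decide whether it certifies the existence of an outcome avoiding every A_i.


Union bound: P[∪_{i=1}^{13} A_i] ≤ Σ_i P[A_i] ≤ 13·p = 13·(8/117) = 8/9.
Numerically: 8/9 ≈ 0.88889.
Is 8/9 < 1? YES.
Since P[∪ A_i] ≤ 8/9 < 1, the complement has P[∩ A_i^c] ≥ 1 − 8/9 = 1/9 > 0, so some outcome avoids every A_i.

13·p = 8/9 ≈ 0.88889; existence CERTIFIED by the union bound.


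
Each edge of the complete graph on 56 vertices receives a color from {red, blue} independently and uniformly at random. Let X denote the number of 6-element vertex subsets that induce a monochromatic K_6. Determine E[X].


Let X = Σ_S X_S over the C(56, 6) = 32468436 subsets S of size 6, where X_S = 1 if the K_6 on S is monochromatic.
For a fixed S, the K_6 on S has C(6, 2) = 15 edges. P[all 15 edges red] = (1/2)^15, and likewise for blue, so P[monochromatic] = 2·(1/2)^15 = 2^{1 − 15} = 1/16384.
Summing: E[X] = C(56, 6) · 2^{1 − 15} = 32468436 · 1/16384 = 8117109/4096.
Numerically: E[X] ≈ 1981.71606.

E[X] = C(56,6)·2^(1−C(6,2)) = 8117109/4096 ≈ 1981.71606.


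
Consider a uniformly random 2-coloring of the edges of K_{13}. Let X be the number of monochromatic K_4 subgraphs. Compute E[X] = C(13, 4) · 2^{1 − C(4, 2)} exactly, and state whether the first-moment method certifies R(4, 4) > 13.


E[X] = C(13, 4) · 2^{1 − 6} = 715 · 2^{−5} = 715/32.
As a reduced fraction: E[X] = 715/32 ≈ 22.3438.
Is E[X] < 1? NO.
Since E[X] ≥ 1, the first-moment bound is inconclusive at n = 13; it does NOT by itself certify R(4, 4) > 13.

E[X] = 715/32 ≈ 22.3438; E[X] ≥ 1; first-moment method inconclusive here.


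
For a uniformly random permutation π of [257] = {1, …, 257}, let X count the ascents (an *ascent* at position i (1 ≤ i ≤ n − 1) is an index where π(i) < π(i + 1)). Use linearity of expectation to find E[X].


Write X = Σ X_I over i = 1, …, 256, with X_I the indicator of one ascent.
There are 256 indicators.
For each fixed i, the pair (π(i), π(i+1)) is a uniformly random ordered pair of distinct values from {1, …, 257}; by symmetry P[π(i) < π(i+1)] = 1/2.
By linearity: E[X] = 256 · (1/2) = (257 − 1) · (1/2) = 128 ≈ 128.00000.

E[X] = 128 = 128.00000.


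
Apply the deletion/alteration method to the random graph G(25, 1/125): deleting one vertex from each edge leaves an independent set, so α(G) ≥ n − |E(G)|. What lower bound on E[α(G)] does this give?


E[|E(G)|] = C(25, 2)·p = 300 · (1/125) = 12/5.
E[α(G)] ≥ n − E[|E(G)|] = 25 − 12/5 = 113/5.
Numerically: ≈ 22.600000.
(This is only a lower bound; the true E[α(G)] may be larger.)

E[α(G)] ≥ 113/5 ≈ 22.600000.


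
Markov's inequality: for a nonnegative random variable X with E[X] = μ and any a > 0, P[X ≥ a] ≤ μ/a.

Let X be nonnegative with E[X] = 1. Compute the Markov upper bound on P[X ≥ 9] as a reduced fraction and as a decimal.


μ = E[X] = 1, a = 9.
Markov: P[X ≥ 9] ≤ μ/a = (1)/9 = 1/9.
Numerically: ≈ 0.11111.
(Since a = 9 > μ = 1.00000, the bound 1/9 is < 1 and informative.)

P[X ≥ 9] ≤ 1/9 ≈ 0.11111.


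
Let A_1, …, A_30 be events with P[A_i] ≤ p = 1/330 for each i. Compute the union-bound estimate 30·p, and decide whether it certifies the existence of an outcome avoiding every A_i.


Union bound: P[∪_{i=1}^{30} A_i] ≤ Σ_i P[A_i] ≤ 30·p = 30·(1/330) = 1/11.
Numerically: 1/11 ≈ 0.09091.
Is 1/11 < 1? YES.
Since P[∪ A_i] ≤ 1/11 < 1, the complement has P[∩ A_i^c] ≥ 1 − 1/11 = 10/11 > 0, so some outcome avoids every A_i.

30·p = 1/11 ≈ 0.09091; existence CERTIFIED by the union bound.


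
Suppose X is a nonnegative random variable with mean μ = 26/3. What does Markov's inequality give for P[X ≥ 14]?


μ = E[X] = 26/3, a = 14.
Markov: P[X ≥ 14] ≤ μ/a = (26/3)/14 = 13/21.
Numerically: ≈ 0.6190.
(Since a = 14 > μ = 8.6667, the bound 13/21 is < 1 and informative.)

P[X ≥ 14] ≤ 13/21 ≈ 0.6190.


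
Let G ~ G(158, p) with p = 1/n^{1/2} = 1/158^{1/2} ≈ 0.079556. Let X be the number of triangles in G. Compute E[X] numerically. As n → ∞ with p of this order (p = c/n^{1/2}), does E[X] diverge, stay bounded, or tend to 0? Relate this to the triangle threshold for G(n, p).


Number of potential triangles: C(158, 3) = 644956.
Each occurs with probability p³ ≈ (0.079556)³ ≈ 5.0351727e-04.
By linearity: E[X] = C(158, 3)·p³ ≈ 644956 · 5.0351727e-04 ≈ 324.74648.
Since α = 1/2 < 1, p = c/n^{1/2} ≫ 1/n is above the triangle threshold p ~ 1/n. Asymptotically E[X] ~ (c³/6)·n^{3(1−α)} = (1³/6)·n^{1.5} → ∞; triangles are abundant w.h.p.

E[X] ≈ 324.74648; in regime p = Θ(1/n^{1/2}) E[X] diverges (above the triangle threshold p ~ 1/n).


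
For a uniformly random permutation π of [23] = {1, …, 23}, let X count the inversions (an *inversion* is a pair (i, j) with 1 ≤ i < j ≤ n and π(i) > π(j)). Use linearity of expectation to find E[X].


Write X = Σ X_I over the C(23, 2) = 253 pairs i < j, with X_I the indicator of one inversion.
There are 253 indicators.
For each fixed pair i < j, the values π(i) and π(j) are two distinct elements of {1, …, 23} in uniformly random order; by symmetry P[π(i) > π(j)] = 1/2.
By linearity: E[X] = 253 · (1/2) = C(23, 2) · (1/2) = 253/2 = 253/2 ≈ 126.500000.

E[X] = 253/2 = 126.500000.


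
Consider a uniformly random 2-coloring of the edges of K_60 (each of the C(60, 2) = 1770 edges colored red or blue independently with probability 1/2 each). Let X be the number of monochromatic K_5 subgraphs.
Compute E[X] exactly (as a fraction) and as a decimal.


Let X = Σ_S X_S over the C(60, 5) = 5461512 subsets S of size 5, where X_S = 1 if the K_5 on S is monochromatic.
For a fixed S, the K_5 on S has C(5, 2) = 10 edges. P[all 10 edges red] = (1/2)^10, and likewise for blue, so P[monochromatic] = 2·(1/2)^10 = 2^{1 − 10} = 1/512.
Summing: E[X] = C(60, 5) · 2^{1 − 10} = 5461512 · 1/512 = 682689/64.
Numerically: E[X] ≈ 10667.01562.

E[X] = C(60,5)·2^(1−C(5,2)) = 682689/64 ≈ 10667.01562.


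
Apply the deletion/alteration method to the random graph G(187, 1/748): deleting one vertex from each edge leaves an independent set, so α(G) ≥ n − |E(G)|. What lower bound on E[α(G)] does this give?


E[|E(G)|] = C(187, 2)·p = 17391 · (1/748) = 93/4.
E[α(G)] ≥ n − E[|E(G)|] = 187 − 93/4 = 655/4.
Numerically: ≈ 163.75000.
(This is only a lower bound; the true E[α(G)] may be larger.)

E[α(G)] ≥ 655/4 ≈ 163.75000.


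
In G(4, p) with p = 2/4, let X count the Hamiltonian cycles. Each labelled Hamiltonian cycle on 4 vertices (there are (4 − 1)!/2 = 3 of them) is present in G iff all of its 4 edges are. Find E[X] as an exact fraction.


K_4 has (4 − 1)!/2 = 3 labelled Hamiltonian cycles.
For each such Hamiltonian cycle H, let X_H = 1 if all 4 edges of H are present in G. Then P[X_H = 1] = p^{4} = (1/2)^{4} = 1/16.
Summing the indicators: E[X] = Σ_H E[X_H] = 3 · p^{4} = 3 · 1/16 = 3/16.
Numerically: E[X] ≈ 0.1875.

E[X] = 3 · (1/2)^{4} = 3/16 ≈ 0.1875.


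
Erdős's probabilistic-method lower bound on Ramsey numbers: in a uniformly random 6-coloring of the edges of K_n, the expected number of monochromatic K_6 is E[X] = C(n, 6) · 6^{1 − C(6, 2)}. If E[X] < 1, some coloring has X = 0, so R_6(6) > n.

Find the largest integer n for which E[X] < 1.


We need C(n, 6) · 6^{1 − 15} < 1, i.e. C(n, 6) < 6^{15 − 1} = 78364164096.
Check values of n near the boundary:
  n = 192: C(192, 6) = 64300886496; 64300886496 < 78364164096? YES
  n = 193: C(193, 6) = 66364016544; 66364016544 < 78364164096? YES
  n = 194: C(194, 6) = 68482017072; 68482017072 < 78364164096? YES
  n = 195: C(195, 6) = 70656049360; 70656049360 < 78364164096? YES
  n = 196: C(196, 6) = 72887293024; 72887293024 < 78364164096? YES
  n = 197: C(197, 6) = 75176946208; 75176946208 < 78364164096? YES
  n = 198: C(198, 6) = 77526225777; 77526225777 < 78364164096? YES
  n = 199: C(199, 6) = 79936367511; 79936367511 < 78364164096? NO
The largest n with C(n, 6) < 78364164096 is n = 198 (where E[X] = 25842075259/26121388032 ≈ 0.989). Hence R_6(6) > 198, i.e. R_6(6) ≥ 199.

Largest n = 198; hence R_6(6) > 198.


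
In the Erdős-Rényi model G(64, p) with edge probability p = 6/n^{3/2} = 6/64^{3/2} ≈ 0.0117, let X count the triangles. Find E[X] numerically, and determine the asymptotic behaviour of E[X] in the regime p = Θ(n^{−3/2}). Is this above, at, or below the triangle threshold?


Number of potential triangles: C(64, 3) = 41664.
Each occurs with probability p³ ≈ (0.0117)³ ≈ 1.60933e-06.
By linearity: E[X] = C(64, 3)·p³ ≈ 41664 · 1.60933e-06 ≈ 0.067.
Since α = 3/2 > 1, p = c/n^{3/2} = o(1/n) is below the triangle threshold p ~ 1/n. Asymptotically E[X] ~ (c³/6)·n^{3(1−α)} = (6³/6)·n^{-1.5} → 0, so by Markov's inequality G has no triangles w.h.p.

E[X] ≈ 0.067; in regime p = Θ(1/n^{3/2}) E[X] tends to 0 (below the triangle threshold p ~ 1/n).


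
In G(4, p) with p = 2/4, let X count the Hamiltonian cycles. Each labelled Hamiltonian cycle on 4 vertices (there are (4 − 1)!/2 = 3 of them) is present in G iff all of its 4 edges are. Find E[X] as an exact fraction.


K_4 has (4 − 1)!/2 = 3 labelled Hamiltonian cycles.
For each such Hamiltonian cycle H, let X_H = 1 if all 4 edges of H are present in G. Then P[X_H = 1] = p^{4} = (1/2)^{4} = 1/16.
Summing the indicators: E[X] = Σ_H E[X_H] = 3 · p^{4} = 3 · 1/16 = 3/16.
Numerically: E[X] ≈ 0.1875.

E[X] = 3 · (1/2)^{4} = 3/16 ≈ 0.1875.


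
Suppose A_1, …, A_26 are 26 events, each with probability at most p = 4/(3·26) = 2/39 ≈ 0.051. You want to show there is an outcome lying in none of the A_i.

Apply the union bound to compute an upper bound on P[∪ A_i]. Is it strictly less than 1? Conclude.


Union bound: P[∪_{i=1}^{26} A_i] ≤ Σ_i P[A_i] ≤ 26·p = 26·(2/39) = 4/3.
Numerically: 4/3 ≈ 1.333.
Is 4/3 < 1? NO.
Since the bound 4/3 is ≥ 1, the union bound is uninformative here; it does NOT by itself certify existence.

26·p = 4/3 ≈ 1.333; existence NOT certified by the union bound.
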